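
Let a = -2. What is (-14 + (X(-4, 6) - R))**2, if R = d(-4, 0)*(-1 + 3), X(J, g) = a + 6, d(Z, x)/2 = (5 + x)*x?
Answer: 100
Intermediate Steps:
d(Z, x) = 2*x*(5 + x) (d(Z, x) = 2*((5 + x)*x) = 2*(x*(5 + x)) = 2*x*(5 + x))
X(J, g) = 4 (X(J, g) = -2 + 6 = 4)
R = 0 (R = (2*0*(5 + 0))*(-1 + 3) = (2*0*5)*2 = 0*2 = 0)
(-14 + (X(-4, 6) - R))**2 = (-14 + (4 - 1*0))**2 = (-14 + (4 + 0))**2 = (-14 + 4)**2 = (-10)**2 = 100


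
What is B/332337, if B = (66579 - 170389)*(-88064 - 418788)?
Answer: 52616306120/332337 ≈ 1.5832e+5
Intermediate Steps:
B = 52616306120 (B = -103810*(-506852) = 52616306120)
B/332337 = 52616306120/332337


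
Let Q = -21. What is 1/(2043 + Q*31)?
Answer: 1/1392 ≈ 0.00071839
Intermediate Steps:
1/(2043 + Q*31) = 1/(2043 - 21*31) = 1/(2043 - 651) = 1/1392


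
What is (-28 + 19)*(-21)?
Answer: 189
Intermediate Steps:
(-28 + 19)*(-21) = -9*(-21) = 189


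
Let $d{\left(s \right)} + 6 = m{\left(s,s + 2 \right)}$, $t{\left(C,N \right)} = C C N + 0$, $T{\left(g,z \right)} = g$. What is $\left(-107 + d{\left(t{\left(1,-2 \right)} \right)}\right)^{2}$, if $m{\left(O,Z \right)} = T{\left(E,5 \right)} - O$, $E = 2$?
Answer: $11881$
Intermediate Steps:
$t{\left(C,N \right)} = N C^{2}$ ($t{\left(C,N \right)} = C^{2} N + 0 = N C^{2} + 0 = N C^{2}$)
$m{\left(O,Z \right)} = 2 - O$
$d{\left(s \right)} = -4 - s$ ($d{\left(s \right)} = -6 - \left(-2 + s\right) = -4 - s$)
$\left(-107 + d{\left(t{\left(1,-2 \right)} \right)}\right)^{2} = \left(-107 - \left(4 - 2 \cdot 1^{2}\right)\right)^{2} = \left(-107 - \left(4 - 2\right)\right)^{2} = \left(-107 - 2\right)^{2} = \left(-109\right)^{2} = 11881$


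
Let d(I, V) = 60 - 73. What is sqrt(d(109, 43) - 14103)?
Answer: 2*I*sqrt(3529) ≈ 118.81*I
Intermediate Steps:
d(I, V) = -13
sqrt(d(109, 43) - 14103) = sqrt(-13 - 14103) = sqrt(-14116) = 2*I*sqrt(3529)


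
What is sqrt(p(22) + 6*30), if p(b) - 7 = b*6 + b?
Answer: sqrt(341) ≈ 18.466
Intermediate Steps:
p(b) = 7 + 7*b (p(b) = 7 + (b*6 + b) = 7 + (6*b + b) = 7 + 7*b)
sqrt(p(22) + 6*30) = sqrt((7 + 7*22) + 6*30) = sqrt((7 + 154) + 180) = sqrt(161 + 180) = sqrt(341)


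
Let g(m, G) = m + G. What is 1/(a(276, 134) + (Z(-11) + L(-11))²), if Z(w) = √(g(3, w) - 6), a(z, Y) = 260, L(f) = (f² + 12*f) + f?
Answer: I/(2*(22*√14 + 365*I)) ≈ 0.0013036 + 0.00029399*I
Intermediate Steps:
L(f) = f² + 13*f
g(m, G) = G + m
Z(w) = √(-3 + w) (Z(w) = √((w + 3) - 6) = √((3 + w) - 6) = √(-3 + w))
1/(a(276, 134) + (Z(-11) + L(-11))²) = 1/(260 + (√(-3 - 11) - 11*(13 - 11))²) = 1/(260 + (√(-14) - 11*2)²) = 1/(260 + (I*√14 - 22)²) = 1/(260 + (-22 + I*√14)²)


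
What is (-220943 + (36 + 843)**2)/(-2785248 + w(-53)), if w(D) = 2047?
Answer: -551698/2783201 ≈ -0.19822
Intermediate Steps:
(-220943 + (36 + 843)**2)/(-2785248 + w(-53)) = (-220943 + (36 + 843)**2)/(-2785248 + 2047) = (-220943 + 879**2)/(-2783201) = (-220943 + 772641)*(-1/2783201) = 551698*(-1/2783201) = -551698/2783201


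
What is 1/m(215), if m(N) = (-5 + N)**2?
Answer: 1/44100 ≈ 2.2676e-5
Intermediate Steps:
1/m(215) = 1/((-5 + 215)**2) = 1/(210**2) = 1/44100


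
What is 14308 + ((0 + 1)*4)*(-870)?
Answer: 10828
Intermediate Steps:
14308 + ((0 + 1)*4)*(-870) = 14308 + (1*4)*(-870) = 14308 + 4*(-870) = 14308 - 3480 = 10828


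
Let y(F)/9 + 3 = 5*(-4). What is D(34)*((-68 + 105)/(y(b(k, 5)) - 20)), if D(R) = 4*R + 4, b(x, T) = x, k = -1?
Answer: -5180/227 ≈ -22.819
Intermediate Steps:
y(F) = -207 (y(F) = -27 + 9*(5*(-4)) = -27 + 9*(-20) = -27 - 180 = -207)
D(R) = 4 + 4*R
D(34)*((-68 + 105)/(y(b(k, 5)) - 20)) = (4 + 4*34)*((-68 + 105)/(-207 - 20)) = (4 + 136)*(37/(-227)) = 140*(37*(-1/227)) = 140*(-37/227) = -5180/227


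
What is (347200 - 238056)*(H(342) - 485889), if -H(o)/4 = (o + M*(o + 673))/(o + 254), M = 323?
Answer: -7937568125312/149 ≈ -5.3272e+10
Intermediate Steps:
H(o) = -4*(217379 + 324*o)/(254 + o) (H(o) = -4*(o + 323*(o + 673))/(o + 254) = -4*(o + 323*(673 + o))/(254 + o) = -4*(o + (217379 + 323*o))/(254 + o) = -4*(217379 + 324*o)/(254 + o))
(347200 - 238056)*(H(342) - 485889) = (347200 - 238056)*(4*(-217379 - 324*342)/(254 + 342) - 485889) = 109144*(4*(-217379 - 110808)/596 - 485889) = 109144*(4*(1/596)*(-328187) - 485889) = 109144*(-328187/149 - 485889) = 109144*(-72725648/149) = -7937568125312/149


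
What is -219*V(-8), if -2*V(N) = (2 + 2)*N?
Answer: -3504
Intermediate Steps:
V(N) = -2*N (V(N) = -(2 + 2)*N/2 = -2*N)
-219*V(-8) = -(-438)*(-8) = -219*16 = -3504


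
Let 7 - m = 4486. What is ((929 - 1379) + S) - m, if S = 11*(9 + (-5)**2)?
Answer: 4403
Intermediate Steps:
m = -4479 (m = 7 - 1*4486 = 7 - 4486 = -4479)
S = 374 (S = 11*(9 + 25) = 11*34 = 374)
((929 - 1379) + S) - m = ((929 - 1379) + 374) - 1*(-4479) = (-450 + 374) + 4479 = -76 + 4479 = 4403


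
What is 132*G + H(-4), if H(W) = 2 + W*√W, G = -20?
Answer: -2638 - 8*I ≈ -2638.0 - 8.0*I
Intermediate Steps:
H(W) = 2 + W^(3/2)
132*G + H(-4) = 132*(-20) + (2 + (-4)^(3/2)) = -2640 + (2 - 8*I) = -2638 - 8*I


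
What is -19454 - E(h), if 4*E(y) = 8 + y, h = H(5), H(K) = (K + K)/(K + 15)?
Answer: -155649/8 ≈ -19456.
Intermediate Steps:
H(K) = 2*K/(15 + K) (H(K) = (2*K)/(15 + K) = 2*K/(15 + K))
h = 1/2 (h = 2*5/(15 + 5) = 2*5/20 = 2*5*(1/20) = 1/2 ≈ 0.50000)
E(y) = 2 + y/4 (E(y) = (8 + y)/4 = 2 + y/4)
-19454 - E(h) = -19454 - (2 + (1/4)*(1/2)) = -19454 - (2 + 1/8) = -19454 - 1*17/8 = -19454 - 17/8 = -155649/8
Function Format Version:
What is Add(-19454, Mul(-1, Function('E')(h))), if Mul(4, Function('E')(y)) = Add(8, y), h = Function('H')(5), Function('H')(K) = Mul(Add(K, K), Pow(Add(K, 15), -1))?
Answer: Rational(-155649, 8) ≈ -19456.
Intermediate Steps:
Function('H')(K) = Mul(2, K, Pow(Add(15, K), -1)) (Function('H')(K) = Mul(Mul(2, K), Pow(Add(15, K), -1)) = Mul(2, K, Pow(Add(15, K), -1)))
h = Rational(1, 2) (h = Mul(2, 5, Pow(Add(15, 5), -1)) = Mul(2, 5, Pow(20, -1)) = Mul(2, 5, Rational(1, 20)) = Rational(1, 2) ≈ 0.50000)
Function('E')(y) = Add(2, Mul(Rational(1, 4), y)) (Function('E')(y) = Mul(Rational(1, 4), Add(8, y)) = Add(2, Mul(Rational(1, 4), y)))
Add(-19454, Mul(-1, Function('E')(h))) = Add(-19454, Mul(-1, Add(2, Mul(Rational(1, 4), Rational(1, 2))))) = Add(-19454, Mul(-1, Add(2, Rational(1, 8)))) = Add(-19454, Mul(-1, Rational(17, 8))) = Add(-19454, Rational(-17, 8)) = Rational(-155649, 8)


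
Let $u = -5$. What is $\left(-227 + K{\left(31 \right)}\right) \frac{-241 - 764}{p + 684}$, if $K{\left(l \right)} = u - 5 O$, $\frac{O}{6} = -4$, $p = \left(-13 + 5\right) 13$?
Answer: $\frac{5628}{29} \approx 194.07$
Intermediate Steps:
$p = -104$ ($p = \left(-8\right) 13 = -104$)
$O = -24$ ($O = 6 \left(-4\right) = -24$)
$K{\left(l \right)} = 115$ ($K{\left(l \right)} = -5 - -120 = -5 + 120 = 115$)
$\left(-227 + K{\left(31 \right)}\right) \frac{-241 - 764}{p + 684} = \left(-227 + 115\right) \frac{-241 - 764}{-104 + 684} = - 112 \left(- \frac{1005}{580}\right) = - 112 \left(\left(-1005\right) \frac{1}{580}\right) = \left(-112\right) \left(- \frac{201}{116}\right) = \frac{5628}{29}$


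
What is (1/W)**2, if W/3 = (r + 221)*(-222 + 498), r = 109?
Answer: 1/74660097600 ≈ 1.3394e-11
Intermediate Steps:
W = 273240 (W = 3*((109 + 221)*(-222 + 498)) = 3*(330*276) = 3*91080 = 273240)
(1/W)**2 = (1/273240)**2 = 1/74660097600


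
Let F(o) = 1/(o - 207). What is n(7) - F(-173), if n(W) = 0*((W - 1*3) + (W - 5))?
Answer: 1/380 ≈ 0.0026316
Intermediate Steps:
F(o) = 1/(-207 + o)
n(W) = 0 (n(W) = 0*((W - 3) + (-5 + W)) = 0*((-3 + W) + (-5 + W)) = 0*(-8 + 2*W) = 0)
n(7) - F(-173) = 0 - 1/(-207 - 173) = 0 - 1/(-380) = 0 - 1*(-1/380) = 0 + 1/380 = 1/380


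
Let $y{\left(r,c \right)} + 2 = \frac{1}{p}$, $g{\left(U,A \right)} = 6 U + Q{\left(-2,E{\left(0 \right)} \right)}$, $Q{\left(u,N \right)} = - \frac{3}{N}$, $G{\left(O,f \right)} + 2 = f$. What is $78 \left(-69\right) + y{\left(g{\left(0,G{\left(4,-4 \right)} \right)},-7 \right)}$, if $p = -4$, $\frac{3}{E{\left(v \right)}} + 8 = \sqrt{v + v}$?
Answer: $- \frac{21537}{4} \approx -5384.3$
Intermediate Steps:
$G{\left(O,f \right)} = -2 + f$
$E{\left(v \right)} = \frac{3}{-8 + \sqrt{2} \sqrt{v}}$ ($E{\left(v \right)} = \frac{3}{-8 + \sqrt{v + v}} = \frac{3}{-8 + \sqrt{2 v}} = \frac{3}{-8 + \sqrt{2} \sqrt{v}}$)
$g{\left(U,A \right)} = 8 + 6 U$ ($g{\left(U,A \right)} = 6 U - \frac{3}{3 \frac{1}{-8 + \sqrt{2} \sqrt{0}}} = 6 U - \frac{3}{3 \frac{1}{-8 + \sqrt{2} \cdot 0}} = 6 U - \frac{3}{3 \frac{1}{-8 + 0}} = 6 U - \frac{3}{3 \frac{1}{-8}} = 6 U - \frac{3}{3 \left(- \frac{1}{8}\right)} = 6 U - \frac{3}{- \frac{3}{8}} = 6 U - -8 = 6 U + 8 = 8 + 6 U$)
$y{\left(r,c \right)} = - \frac{9}{4}$ ($y{\left(r,c \right)} = -2 + \frac{1}{-4} = -2 - \frac{1}{4} = - \frac{9}{4}$)
$78 \left(-69\right) + y{\left(g{\left(0,G{\left(4,-4 \right)} \right)},-7 \right)} = 78 \left(-69\right) - \frac{9}{4} = -5382 - \frac{9}{4} = - \frac{21537}{4}$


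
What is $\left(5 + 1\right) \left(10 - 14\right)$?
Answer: $-24$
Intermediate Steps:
$\left(5 + 1\right) \left(10 - 14\right) = 6 \left(-4\right) = -24$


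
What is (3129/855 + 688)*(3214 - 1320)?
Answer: 373350962/285 ≈ 1.3100e+6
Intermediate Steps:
(3129/855 + 688)*(3214 - 1320) = (3129*(1/855) + 688)*1894 = (1043/285 + 688)*1894 = (197123/285)*1894 = 373350962/285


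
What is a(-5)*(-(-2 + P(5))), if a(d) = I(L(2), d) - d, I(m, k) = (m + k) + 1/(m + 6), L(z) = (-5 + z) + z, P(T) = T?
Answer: 12/5 ≈ 2.4000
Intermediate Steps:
L(z) = -5 + 2*z
I(m, k) = k + m + 1/(6 + m) (I(m, k) = (k + m) + 1/(6 + m) = k + m + 1/(6 + m))
a(d) = -⅘ (a(d) = (1 + (-5 + 2*2)² + 6*d + 6*(-5 + 2*2) + d*(-5 + 2*2))/(6 + (-5 + 2*2)) - d = (1 + (-5 + 4)² + 6*d + 6*(-5 + 4) + d*(-5 + 4))/(6 + (-5 + 4)) - d = (1 + (-1)² + 6*d + 6*(-1) + d*(-1))/(6 - 1) - d = (1 + 1 + 6*d - 6 - d)/5 - d = (-4 + 5*d)/5 - d = (-⅘ + d) - d = -⅘)
a(-5)*(-(-2 + P(5))) = -(-4)*(-2 + 5)/5 = -(-4)*3/5 = -⅘*(-3) = 12/5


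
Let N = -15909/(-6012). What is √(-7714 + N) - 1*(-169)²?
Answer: -28561 + I*√7742230053/1002 ≈ -28561.0 + 87.814*I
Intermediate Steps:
N = 5303/2004 (N = -15909*(-1)/6012 = -1*(-5303/2004) = 5303/2004 ≈ 2.6462)
√(-7714 + N) - 1*(-169)² = √(-7714 + 5303/2004) - 1*(-169)² = √(-15453553/2004) - 1*28561 = I*√7742230053/1002 - 28561 = -28561 + I*√7742230053/1002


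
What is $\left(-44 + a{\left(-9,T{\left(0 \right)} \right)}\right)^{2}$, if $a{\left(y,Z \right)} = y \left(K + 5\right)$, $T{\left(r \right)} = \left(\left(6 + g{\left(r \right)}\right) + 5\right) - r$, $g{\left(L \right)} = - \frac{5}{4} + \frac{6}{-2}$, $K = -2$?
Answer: $5041$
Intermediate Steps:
$g{\left(L \right)} = - \frac{17}{4}$ ($g{\left(L \right)} = \left(-5\right) \frac{1}{4} + 6 \left(- \frac{1}{2}\right) = - \frac{5}{4} - 3 = - \frac{17}{4}$)
$T{\left(r \right)} = \frac{27}{4} - r$ ($T{\left(r \right)} = \left(\left(6 - \frac{17}{4}\right) + 5\right) - r = \left(\frac{7}{4} + 5\right) - r = \frac{27}{4} - r$)
$a{\left(y,Z \right)} = 3 y$ ($a{\left(y,Z \right)} = y \left(-2 + 5\right) = y 3 = 3 y$)
$\left(-44 + a{\left(-9,T{\left(0 \right)} \right)}\right)^{2} = \left(-44 + 3 \left(-9\right)\right)^{2} = \left(-44 - 27\right)^{2} = \left(-71\right)^{2} = 5041$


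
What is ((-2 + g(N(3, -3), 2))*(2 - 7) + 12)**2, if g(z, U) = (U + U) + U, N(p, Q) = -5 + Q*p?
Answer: 64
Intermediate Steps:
g(z, U) = 3*U (g(z, U) = 2*U + U = 3*U)
((-2 + g(N(3, -3), 2))*(2 - 7) + 12)**2 = ((-2 + 3*2)*(2 - 7) + 12)**2 = ((-2 + 6)*(-5) + 12)**2 = (4*(-5) + 12)**2 = (-20 + 12)**2 = (-8)**2 = 64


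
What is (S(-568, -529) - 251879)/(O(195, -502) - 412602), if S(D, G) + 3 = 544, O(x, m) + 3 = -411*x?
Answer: 125669/246375 ≈ 0.51007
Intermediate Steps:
O(x, m) = -3 - 411*x
S(D, G) = 541 (S(D, G) = -3 + 544 = 541)
(S(-568, -529) - 251879)/(O(195, -502) - 412602) = (541 - 251879)/((-3 - 411*195) - 412602) = -251338/((-3 - 80145) - 412602) = -251338/(-80148 - 412602) = -251338/(-492750) = -251338*(-1/492750) = 125669/246375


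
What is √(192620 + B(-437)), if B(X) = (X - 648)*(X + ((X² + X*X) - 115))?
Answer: I*√413611190 ≈ 20337.0*I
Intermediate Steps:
B(X) = (-648 + X)*(-115 + X + 2*X²) (B(X) = (-648 + X)*(X + ((X² + X²) - 115)) = (-648 + X)*(X + (2*X² - 115)) = (-648 + X)*(X + (-115 + 2*X²)) = (-648 + X)*(-115 + X + 2*X²))
√(192620 + B(-437)) = √(192620 + (74520 - 1295*(-437)² - 763*(-437) + 2*(-437)³)) = √(192620 + (74520 - 1295*190969 + 333431 + 2*(-83453453))) = √(192620 + (74520 - 247304855 + 333431 - 166906906)) = √(192620 - 413803810) = √(-413611190) = I*√413611190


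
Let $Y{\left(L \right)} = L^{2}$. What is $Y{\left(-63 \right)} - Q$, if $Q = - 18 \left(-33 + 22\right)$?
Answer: $3771$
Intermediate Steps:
$Q = 198$ ($Q = \left(-18\right) \left(-11\right) = 198$)
$Y{\left(-63 \right)} - Q = \left(-63\right)^{2} - 198 = 3969 - 198 = 3771$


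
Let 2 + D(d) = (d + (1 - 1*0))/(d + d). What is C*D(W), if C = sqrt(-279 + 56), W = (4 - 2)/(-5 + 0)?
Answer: -11*I*sqrt(223)/4 ≈ -41.066*I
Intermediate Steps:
W = -2/5 (W = 2/(-5) = 2*(-1/5) = -2/5 ≈ -0.40000)
C = I*sqrt(223) (C = sqrt(-223) = I*sqrt(223) ≈ 14.933*I)
D(d) = -2 + (1 + d)/(2*d) (D(d) = -2 + (d + (1 - 1*0))/(d + d) = -2 + (d + (1 + 0))/((2*d)) = -2 + (d + 1)*(1/(2*d)) = -2 + (1 + d)*(1/(2*d)) = -2 + (1 + d)/(2*d))
C*D(W) = (I*sqrt(223))*((1 - 3*(-2/5))/(2*(-2/5))) = (I*sqrt(223))*((1/2)*(-5/2)*(1 + 6/5)) = (I*sqrt(223))*((1/2)*(-5/2)*(11/5)) = (I*sqrt(223))*(-11/4) = -11*I*sqrt(223)/4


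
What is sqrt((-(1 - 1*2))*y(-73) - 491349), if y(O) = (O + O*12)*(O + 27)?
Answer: I*sqrt(447695) ≈ 669.1*I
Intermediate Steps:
y(O) = 13*O*(27 + O) (y(O) = (O + 12*O)*(27 + O) = (13*O)*(27 + O) = 13*O*(27 + O))
sqrt((-(1 - 1*2))*y(-73) - 491349) = sqrt((-(1 - 1*2))*(13*(-73)*(27 - 73)) - 491349) = sqrt((-(1 - 2))*(13*(-73)*(-46)) - 491349) = sqrt(-1*(-1)*43654 - 491349) = sqrt(1*43654 - 491349) = sqrt(43654 - 491349) = sqrt(-447695) = I*sqrt(447695)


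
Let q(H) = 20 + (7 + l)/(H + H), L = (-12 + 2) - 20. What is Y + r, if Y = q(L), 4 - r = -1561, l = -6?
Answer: 95099/60 ≈ 1585.0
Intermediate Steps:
r = 1565 (r = 4 - 1*(-1561) = 4 + 1561 = 1565)
L = -30 (L = -10 - 20 = -30)
q(H) = 20 + 1/(2*H) (q(H) = 20 + (7 - 6)/(H + H) = 20 + 1/(2*H))
Y = 1199/60 (Y = 20 + (1/2)/(-30) = 20 + (1/2)*(-1/30) = 20 - 1/60 = 1199/60 ≈ 19.983)
Y + r = 1199/60 + 1565 = 95099/60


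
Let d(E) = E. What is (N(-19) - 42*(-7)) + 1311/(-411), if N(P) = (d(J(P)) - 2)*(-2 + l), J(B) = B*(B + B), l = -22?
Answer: -2327519/137 ≈ -16989.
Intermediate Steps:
J(B) = 2*B² (J(B) = B*(2*B) = 2*B²)
N(P) = 48 - 48*P² (N(P) = (2*P² - 2)*(-2 - 22) = (-2 + 2*P²)*(-24) = 48 - 48*P²)
(N(-19) - 42*(-7)) + 1311/(-411) = ((48 - 48*(-19)²) - 42*(-7)) + 1311/(-411) = ((48 - 48*361) + 294) + 1311*(-1/411) = ((48 - 17328) + 294) - 437/137 = (-17280 + 294) - 437/137 = -16986 - 437/137 = -2327519/137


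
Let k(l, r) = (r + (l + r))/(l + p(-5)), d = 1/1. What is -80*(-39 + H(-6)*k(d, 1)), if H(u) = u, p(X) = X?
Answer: 2760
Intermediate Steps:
d = 1
k(l, r) = (l + 2*r)/(-5 + l) (k(l, r) = (r + (l + r))/(l - 5) = (l + 2*r)/(-5 + l))
-80*(-39 + H(-6)*k(d, 1)) = -80*(-39 - 6*(1 + 2*1)/(-5 + 1)) = -80*(-39 - 6*(1 + 2)/(-4)) = -80*(-39 - (-3)*3/2) = -80*(-39 - 6*(-¾)) = -80*(-39 + 9/2) = -80*(-69/2) = 2760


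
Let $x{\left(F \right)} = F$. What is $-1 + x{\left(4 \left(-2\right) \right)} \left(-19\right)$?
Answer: $151$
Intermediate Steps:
$-1 + x{\left(4 \left(-2\right) \right)} \left(-19\right) = -1 + 4 \left(-2\right) \left(-19\right) = -1 - -152 = -1 + 152 = 151$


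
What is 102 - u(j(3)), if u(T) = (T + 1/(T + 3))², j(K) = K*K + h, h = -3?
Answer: 5237/81 ≈ 64.654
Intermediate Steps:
j(K) = -3 + K² (j(K) = K*K - 3 = K² - 3 = -3 + K²)
u(T) = (T + 1/(3 + T))²
102 - u(j(3)) = 102 - (1 + (-3 + 3²)² + 3*(-3 + 3²))²/(3 + (-3 + 3²))² = 102 - (1 + (-3 + 9)² + 3*(-3 + 9))²/(3 + (-3 + 9))² = 102 - (1 + 6² + 3*6)²/(3 + 6)² = 102 - (1 + 36 + 18)²/9² = 102 - 55²/81 = 102 - 3025/81 = 5237/81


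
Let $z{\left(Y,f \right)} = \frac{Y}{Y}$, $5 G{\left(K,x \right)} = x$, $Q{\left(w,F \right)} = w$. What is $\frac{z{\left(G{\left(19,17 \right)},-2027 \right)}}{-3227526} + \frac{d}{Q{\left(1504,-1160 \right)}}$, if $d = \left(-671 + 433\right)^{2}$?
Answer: $\frac{22852497655}{606774888} \approx 37.662$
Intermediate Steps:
$d = 56644$ ($d = \left(-238\right)^{2} = 56644$)
$G{\left(K,x \right)} = \frac{x}{5}$
$z{\left(Y,f \right)} = 1$
$\frac{z{\left(G{\left(19,17 \right)},-2027 \right)}}{-3227526} + \frac{d}{Q{\left(1504,-1160 \right)}} = 1 \frac{1}{-3227526} + \frac{56644}{1504} = 1 \left(- \frac{1}{3227526}\right) + 56644 \cdot \frac{1}{1504} = - \frac{1}{3227526} + \frac{14161}{376} = \frac{22852497655}{606774888}$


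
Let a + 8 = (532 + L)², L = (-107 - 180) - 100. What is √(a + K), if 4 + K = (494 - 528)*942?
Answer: I*√11015 ≈ 104.95*I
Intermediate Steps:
L = -387 (L = -287 - 100 = -387)
K = -32032 (K = -4 + (494 - 528)*942 = -4 - 34*942 = -4 - 32028 = -32032)
a = 21017 (a = -8 + (532 - 387)² = -8 + 145² = -8 + 21025 = 21017)
√(a + K) = √(21017 - 32032) = √(-11015) = I*√11015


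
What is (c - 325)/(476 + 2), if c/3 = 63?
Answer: -68/239 ≈ -0.28452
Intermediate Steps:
c = 189 (c = 3*63 = 189)
(c - 325)/(476 + 2) = (189 - 325)/(476 + 2) = -136/478 = -136*1/478 = -68/239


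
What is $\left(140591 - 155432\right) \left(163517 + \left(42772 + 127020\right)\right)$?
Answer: $-4946638869$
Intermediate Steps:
$\left(140591 - 155432\right) \left(163517 + \left(42772 + 127020\right)\right) = - 14841 \left(163517 + 169792\right) = \left(-14841\right) 333309 = -4946638869$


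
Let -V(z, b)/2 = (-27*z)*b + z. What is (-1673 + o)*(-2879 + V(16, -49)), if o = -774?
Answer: 110719409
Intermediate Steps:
V(z, b) = -2*z + 54*b*z (V(z, b) = -2*((-27*z)*b + z) = -2*(-27*b*z + z) = -2*(z - 27*b*z) = -2*z + 54*b*z)
(-1673 + o)*(-2879 + V(16, -49)) = (-1673 - 774)*(-2879 + 2*16*(-1 + 27*(-49))) = -2447*(-2879 + 2*16*(-1 - 1323)) = -2447*(-2879 + 2*16*(-1324)) = -2447*(-2879 - 42368) = -2447*(-45247) = 110719409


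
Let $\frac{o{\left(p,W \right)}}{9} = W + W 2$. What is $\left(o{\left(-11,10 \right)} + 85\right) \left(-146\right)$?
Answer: $-51830$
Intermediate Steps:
$o{\left(p,W \right)} = 27 W$ ($o{\left(p,W \right)} = 9 \left(W + W 2\right) = 9 \left(W + 2 W\right) = 9 \cdot 3 W = 27 W$)
$\left(o{\left(-11,10 \right)} + 85\right) \left(-146\right) = \left(27 \cdot 10 + 85\right) \left(-146\right) = \left(270 + 85\right) \left(-146\right) = 355 \left(-146\right) = -51830$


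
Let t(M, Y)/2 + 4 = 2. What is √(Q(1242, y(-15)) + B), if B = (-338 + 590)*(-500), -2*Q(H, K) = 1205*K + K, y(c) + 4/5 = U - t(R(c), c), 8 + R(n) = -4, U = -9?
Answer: 3*I*√340285/5 ≈ 350.0*I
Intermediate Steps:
R(n) = -12 (R(n) = -8 - 4 = -12)
t(M, Y) = -4 (t(M, Y) = -8 + 2*2 = -8 + 4 = -4)
y(c) = -29/5 (y(c) = -⅘ + (-9 - 1*(-4)) = -⅘ + (-9 + 4) = -⅘ - 5 = -29/5)
Q(H, K) = -603*K (Q(H, K) = -(1205*K + K)/2 = -603*K)
B = -126000 (B = 252*(-500) = -126000)
√(Q(1242, y(-15)) + B) = √(-603*(-29/5) - 126000) = √(17487/5 - 126000) = √(-612513/5) = 3*I*√340285/5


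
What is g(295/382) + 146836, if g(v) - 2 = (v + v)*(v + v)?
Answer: 5356884103/36481 ≈ 1.4684e+5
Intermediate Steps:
g(v) = 2 + 4*v² (g(v) = 2 + (v + v)*(v + v) = 2 + (2*v)*(2*v) = 2 + 4*v²)
g(295/382) + 146836 = (2 + 4*(295/382)²) + 146836 = (2 + 4*(87025/145924)) + 146836 = (2 + 87025/36481) + 146836 = 159987/36481 + 146836 = 5356884103/36481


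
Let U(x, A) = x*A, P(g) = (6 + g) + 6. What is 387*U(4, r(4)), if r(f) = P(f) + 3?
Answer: 29412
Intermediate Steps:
P(g) = 12 + g
r(f) = 15 + f (r(f) = (12 + f) + 3 = 15 + f)
U(x, A) = A*x
387*U(4, r(4)) = 387*((15 + 4)*4) = 387*(19*4) = 387*76 = 29412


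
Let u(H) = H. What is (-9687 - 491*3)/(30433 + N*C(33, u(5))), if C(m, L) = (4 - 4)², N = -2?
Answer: -11160/30433 ≈ -0.36671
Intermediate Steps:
C(m, L) = 0 (C(m, L) = 0² = 0)
(-9687 - 491*3)/(30433 + N*C(33, u(5))) = (-9687 - 491*3)/(30433 - 2*0) = (-9687 - 1473)/(30433 + 0) = -11160/30433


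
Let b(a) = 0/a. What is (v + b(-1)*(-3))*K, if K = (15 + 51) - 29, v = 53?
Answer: 1961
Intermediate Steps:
b(a) = 0
K = 37 (K = 66 - 29 = 37)
(v + b(-1)*(-3))*K = (53 + 0*(-3))*37 = (53 + 0)*37 = 53*37 = 1961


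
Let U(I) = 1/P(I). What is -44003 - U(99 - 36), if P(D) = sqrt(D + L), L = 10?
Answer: -44003 - sqrt(73)/73 ≈ -44003.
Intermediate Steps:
P(D) = sqrt(10 + D) (P(D) = sqrt(D + 10) = sqrt(10 + D))
U(I) = 1/sqrt(10 + I) (U(I) = 1/(sqrt(10 + I)) = 1/sqrt(10 + I))
-44003 - U(99 - 36) = -44003 - 1/sqrt(10 + (99 - 36)) = -44003 - 1/sqrt(10 + 63) = -44003 - 1/sqrt(73) = -44003 - sqrt(73)/73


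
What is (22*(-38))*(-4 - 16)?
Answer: 16720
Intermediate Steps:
(22*(-38))*(-4 - 16) = -836*(-20) = 16720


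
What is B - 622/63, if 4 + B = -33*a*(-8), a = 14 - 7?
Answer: 115550/63 ≈ 1834.1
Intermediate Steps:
a = 7
B = 1844 (B = -4 - 33*7*(-8) = -4 - 231*(-8) = -4 + 1848 = 1844)
B - 622/63 = 1844 - 622/63 = 115550/63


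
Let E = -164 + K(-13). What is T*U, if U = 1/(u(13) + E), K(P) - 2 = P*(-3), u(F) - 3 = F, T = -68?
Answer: 68/107 ≈ 0.63551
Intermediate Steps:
u(F) = 3 + F
K(P) = 2 - 3*P (K(P) = 2 + P*(-3) = 2 - 3*P)
E = -123 (E = -164 + (2 - 3*(-13)) = -164 + (2 + 39) = -164 + 41 = -123)
U = -1/107 (U = 1/((3 + 13) - 123) = 1/(16 - 123) = 1/(-107) = -1/107 ≈ -0.0093458)
T*U = -68*(-1/107) = 68/107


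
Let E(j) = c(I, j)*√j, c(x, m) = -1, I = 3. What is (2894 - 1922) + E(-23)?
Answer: 972 - I*√23 ≈ 972.0 - 4.7958*I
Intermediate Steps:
E(j) = -√j
(2894 - 1922) + E(-23) = (2894 - 1922) - √(-23) = 972 - I*√23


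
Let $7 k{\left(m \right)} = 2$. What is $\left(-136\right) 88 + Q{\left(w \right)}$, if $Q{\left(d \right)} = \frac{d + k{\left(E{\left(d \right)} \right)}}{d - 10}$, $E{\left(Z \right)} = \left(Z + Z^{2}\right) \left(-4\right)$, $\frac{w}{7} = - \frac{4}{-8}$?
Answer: $- \frac{1089141}{91} \approx -11969.0$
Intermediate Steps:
$w = \frac{7}{2}$ ($w = 7 \left(- \frac{4}{-8}\right) = 7 \left(\left(-4\right) \left(- \frac{1}{8}\right)\right) = 7 \cdot \frac{1}{2} = \frac{7}{2} \approx 3.5$)
$E{\left(Z \right)} = - 4 Z - 4 Z^{2}$
$k{\left(m \right)} = \frac{2}{7}$ ($k{\left(m \right)} = \frac{1}{7} \cdot 2 = \frac{2}{7}$)
$Q{\left(d \right)} = \frac{\frac{2}{7} + d}{-10 + d}$ ($Q{\left(d \right)} = \frac{d + \frac{2}{7}}{d - 10} = \frac{\frac{2}{7} + d}{-10 + d}$)
$\left(-136\right) 88 + Q{\left(w \right)} = \left(-136\right) 88 + \frac{\frac{2}{7} + \frac{7}{2}}{-10 + \frac{7}{2}} = -11968 + \frac{1}{- \frac{13}{2}} \cdot \frac{53}{14} = -11968 - \frac{53}{91} = - \frac{1089141}{91}$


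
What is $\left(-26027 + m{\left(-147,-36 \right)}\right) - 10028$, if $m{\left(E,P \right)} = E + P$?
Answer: $-36238$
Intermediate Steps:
$\left(-26027 + m{\left(-147,-36 \right)}\right) - 10028 = \left(-26027 - 183\right) - 10028 = -26210 - 10028 = -36238$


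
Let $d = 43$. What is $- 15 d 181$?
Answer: $-116745$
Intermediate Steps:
$- 15 d 181 = \left(-15\right) 43 \cdot 181 = \left(-645\right) 181 = -116745$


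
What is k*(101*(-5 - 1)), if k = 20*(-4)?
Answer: 48480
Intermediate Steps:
k = -80
k*(101*(-5 - 1)) = -8080*(-5 - 1) = -8080*(-6) = -80*(-606) = 48480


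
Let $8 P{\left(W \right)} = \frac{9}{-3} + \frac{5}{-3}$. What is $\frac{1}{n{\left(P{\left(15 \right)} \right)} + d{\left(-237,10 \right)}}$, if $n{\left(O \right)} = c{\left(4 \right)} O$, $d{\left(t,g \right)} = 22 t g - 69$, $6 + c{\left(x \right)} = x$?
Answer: $- \frac{6}{313247} \approx -1.9154 \cdot 10^{-5}$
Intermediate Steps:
$P{\left(W \right)} = - \frac{7}{12}$ ($P{\left(W \right)} = \frac{\frac{9}{-3} + \frac{5}{-3}}{8} = \frac{9 \left(- \frac{1}{3}\right) + 5 \left(- \frac{1}{3}\right)}{8} = \frac{-3 - \frac{5}{3}}{8} = \frac{1}{8} \left(- \frac{14}{3}\right) = - \frac{7}{12}$)
$c{\left(x \right)} = -6 + x$
$d{\left(t,g \right)} = -69 + 22 g t$ ($d{\left(t,g \right)} = 22 g t - 69 = -69 + 22 g t$)
$n{\left(O \right)} = - 2 O$ ($n{\left(O \right)} = \left(-6 + 4\right) O = - 2 O$)
$\frac{1}{n{\left(P{\left(15 \right)} \right)} + d{\left(-237,10 \right)}} = \frac{1}{\left(-2\right) \left(- \frac{7}{12}\right) + \left(-69 + 22 \cdot 10 \left(-237\right)\right)} = \frac{1}{\frac{7}{6} - 52209} = \frac{1}{- \frac{313247}{6}} = - \frac{6}{313247}$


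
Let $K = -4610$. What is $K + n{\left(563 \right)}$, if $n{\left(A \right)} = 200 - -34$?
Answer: $-4376$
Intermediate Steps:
$n{\left(A \right)} = 234$ ($n{\left(A \right)} = 200 + 34 = 234$)
$K + n{\left(563 \right)} = -4610 + 234 = -4376$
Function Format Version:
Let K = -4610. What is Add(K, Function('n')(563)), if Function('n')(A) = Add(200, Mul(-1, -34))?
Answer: -4376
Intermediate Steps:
Function('n')(A) = 234 (Function('n')(A) = Add(200, 34) = 234)
Add(K, Function('n')(563)) = Add(-4610, 234) = -4376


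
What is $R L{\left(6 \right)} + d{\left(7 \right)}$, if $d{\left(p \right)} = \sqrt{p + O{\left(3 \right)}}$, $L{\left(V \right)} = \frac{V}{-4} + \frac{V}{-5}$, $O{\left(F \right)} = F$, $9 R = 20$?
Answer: $-6 + \sqrt{10} \approx -2.8377$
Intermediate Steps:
$R = \frac{20}{9}$ ($R = \frac{1}{9} \cdot 20 = \frac{20}{9} \approx 2.2222$)
$L{\left(V \right)} = - \frac{9 V}{20}$ ($L{\left(V \right)} = V \left(- \frac{1}{4}\right) + V \left(- \frac{1}{5}\right) = - \frac{V}{4} - \frac{V}{5} = - \frac{9 V}{20}$)
$d{\left(p \right)} = \sqrt{3 + p}$ ($d{\left(p \right)} = \sqrt{p + 3} = \sqrt{3 + p}$)
$R L{\left(6 \right)} + d{\left(7 \right)} = \frac{20 \left(\left(- \frac{9}{20}\right) 6\right)}{9} + \sqrt{3 + 7} = \frac{20}{9} \left(- \frac{27}{10}\right) + \sqrt{10} = -6 + \sqrt{10}$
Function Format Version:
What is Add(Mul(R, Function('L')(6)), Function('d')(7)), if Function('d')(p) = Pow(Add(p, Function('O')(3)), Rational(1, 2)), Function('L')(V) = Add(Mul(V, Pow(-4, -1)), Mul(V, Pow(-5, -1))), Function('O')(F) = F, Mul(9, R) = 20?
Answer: Add(-6, Pow(10, Rational(1, 2))) ≈ -2.8377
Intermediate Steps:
R = Rational(20, 9) (R = Mul(Rational(1, 9), 20) = Rational(20, 9) ≈ 2.2222)
Function('L')(V) = Mul(Rational(-9, 20), V) (Function('L')(V) = Add(Mul(V, Rational(-1, 4)), Mul(V, Rational(-1, 5))) = Add(Mul(Rational(-1, 4), V), Mul(Rational(-1, 5), V)) = Mul(Rational(-9, 20), V))
Function('d')(p) = Pow(Add(3, p), Rational(1, 2)) (Function('d')(p) = Pow(Add(p, 3), Rational(1, 2)) = Pow(Add(3, p), Rational(1, 2)))
Add(Mul(R, Function('L')(6)), Function('d')(7)) = Add(Mul(Rational(20, 9), Mul(Rational(-9, 20), 6)), Pow(Add(3, 7), Rational(1, 2))) = Add(Mul(Rational(20, 9), Rational(-27, 10)), Pow(10, Rational(1, 2))) = Add(-6, Pow(10, Rational(1, 2)))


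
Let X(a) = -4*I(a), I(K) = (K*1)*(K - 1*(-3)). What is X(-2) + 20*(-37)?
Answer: -732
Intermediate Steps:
I(K) = K*(3 + K) (I(K) = K*(K + 3) = K*(3 + K))
X(a) = -4*a*(3 + a)
X(-2) + 20*(-37) = -4*(-2)*(3 - 2) + 20*(-37) = -4*(-2)*1 - 740 = 8 - 740 = -732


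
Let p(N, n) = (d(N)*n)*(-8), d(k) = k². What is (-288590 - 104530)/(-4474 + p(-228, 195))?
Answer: 196560/40549757 ≈ 0.0048474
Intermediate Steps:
p(N, n) = -8*n*N² (p(N, n) = (N²*n)*(-8) = (n*N²)*(-8) = -8*n*N²)
(-288590 - 104530)/(-4474 + p(-228, 195)) = (-288590 - 104530)/(-4474 - 8*195*(-228)²) = -393120/(-4474 - 8*195*51984) = -393120/(-4474 - 81095040) = -393120/(-81099514) = -393120*(-1/81099514) = 196560/40549757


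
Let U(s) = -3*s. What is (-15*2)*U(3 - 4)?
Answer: -90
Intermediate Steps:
U(s) = -3*s
(-15*2)*U(3 - 4) = (-15*2)*(-3*(3 - 4)) = -(-90)*(-1) = -30*3 = -90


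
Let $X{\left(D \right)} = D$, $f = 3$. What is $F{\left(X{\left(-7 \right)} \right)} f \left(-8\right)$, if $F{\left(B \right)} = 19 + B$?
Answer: $-288$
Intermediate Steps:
$F{\left(X{\left(-7 \right)} \right)} f \left(-8\right) = \left(19 - 7\right) 3 \left(-8\right) = 12 \left(-24\right) = -288$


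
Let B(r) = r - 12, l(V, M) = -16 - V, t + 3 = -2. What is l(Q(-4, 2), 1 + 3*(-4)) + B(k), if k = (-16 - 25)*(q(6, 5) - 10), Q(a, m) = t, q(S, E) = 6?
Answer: 141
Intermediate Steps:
t = -5 (t = -3 - 2 = -5)
Q(a, m) = -5
k = 164 (k = (-16 - 25)*(6 - 10) = -41*(-4) = 164)
B(r) = -12 + r
l(Q(-4, 2), 1 + 3*(-4)) + B(k) = (-16 - 1*(-5)) + (-12 + 164) = (-16 + 5) + 152 = -11 + 152 = 141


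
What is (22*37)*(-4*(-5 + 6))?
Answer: -3256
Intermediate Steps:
(22*37)*(-4*(-5 + 6)) = 814*(-4*1) = 814*(-4) = -3256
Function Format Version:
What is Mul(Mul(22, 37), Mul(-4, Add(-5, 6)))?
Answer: -3256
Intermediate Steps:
Mul(Mul(22, 37), Mul(-4, Add(-5, 6))) = Mul(814, Mul(-4, 1)) = Mul(814, -4) = -3256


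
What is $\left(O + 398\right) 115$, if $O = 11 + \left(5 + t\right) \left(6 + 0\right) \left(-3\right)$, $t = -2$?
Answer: $40825$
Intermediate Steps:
$O = -43$ ($O = 11 + \left(5 - 2\right) \left(6 + 0\right) \left(-3\right) = 11 + 3 \cdot 6 \left(-3\right) = 11 + 18 \left(-3\right) = 11 - 54 = -43$)
$\left(O + 398\right) 115 = \left(-43 + 398\right) 115 = 355 \cdot 115 = 40825$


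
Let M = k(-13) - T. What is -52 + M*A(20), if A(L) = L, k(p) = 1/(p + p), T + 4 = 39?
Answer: -9786/13 ≈ -752.77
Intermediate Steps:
T = 35 (T = -4 + 39 = 35)
k(p) = 1/(2*p)
M = -911/26 (M = (½)/(-13) - 1*35 = (½)*(-1/13) - 35 = -1/26 - 35 = -911/26 ≈ -35.038)
-52 + M*A(20) = -52 - 911/26*20 = -52 - 9110/13 = -9786/13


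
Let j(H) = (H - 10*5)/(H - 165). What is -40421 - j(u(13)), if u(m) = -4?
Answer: -6831203/169 ≈ -40421.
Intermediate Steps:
j(H) = (-50 + H)/(-165 + H) (j(H) = (H - 50)/(-165 + H) = (-50 + H)/(-165 + H))
-40421 - j(u(13)) = -40421 - (-50 - 4)/(-165 - 4) = -40421 - (-54)/(-169) = -40421 - (-1)*(-54)/169 = -40421 - 1*54/169 = -40421 - 54/169 = -6831203/169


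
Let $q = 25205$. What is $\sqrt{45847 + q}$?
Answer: $2 \sqrt{17763} \approx 266.56$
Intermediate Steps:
$\sqrt{45847 + q} = \sqrt{45847 + 25205} = \sqrt{71052} = 2 \sqrt{17763}$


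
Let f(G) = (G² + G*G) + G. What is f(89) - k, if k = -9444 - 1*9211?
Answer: 34586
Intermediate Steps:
k = -18655 (k = -9444 - 9211 = -18655)
f(G) = G + 2*G² (f(G) = (G² + G²) + G = 2*G² + G = G + 2*G²)
f(89) - k = 89*(1 + 2*89) - 1*(-18655) = 89*(1 + 178) + 18655 = 89*179 + 18655 = 15931 + 18655 = 34586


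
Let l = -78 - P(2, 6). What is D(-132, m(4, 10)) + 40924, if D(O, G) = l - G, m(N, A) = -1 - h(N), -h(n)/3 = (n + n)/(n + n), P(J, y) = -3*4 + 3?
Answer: 40853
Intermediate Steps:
P(J, y) = -9 (P(J, y) = -12 + 3 = -9)
l = -69 (l = -78 - 1*(-9) = -78 + 9 = -69)
h(n) = -3 (h(n) = -3*(n + n)/(n + n) = -3*2*n/(2*n) = -3*2*n*1/(2*n) = -3*1 = -3)
m(N, A) = 2 (m(N, A) = -1 - 1*(-3) = -1 + 3 = 2)
D(O, G) = -69 - G
D(-132, m(4, 10)) + 40924 = (-69 - 1*2) + 40924 = (-69 - 2) + 40924 = -71 + 40924 = 40853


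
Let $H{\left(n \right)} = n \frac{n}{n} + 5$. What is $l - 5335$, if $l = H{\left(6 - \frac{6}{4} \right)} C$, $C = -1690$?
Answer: $-21390$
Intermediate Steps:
$H{\left(n \right)} = 5 + n$ ($H{\left(n \right)} = n 1 + 5 = n + 5 = 5 + n$)
$l = -16055$ ($l = \left(5 + \left(6 - \frac{6}{4}\right)\right) \left(-1690\right) = \left(5 + \left(6 - 6 \cdot \frac{1}{4}\right)\right) \left(-1690\right) = \left(5 + \left(6 - \frac{3}{2}\right)\right) \left(-1690\right) = \left(5 + \frac{9}{2}\right) \left(-1690\right) = \frac{19}{2} \left(-1690\right) = -16055$)
$l - 5335 = -16055 - 5335 = -21390$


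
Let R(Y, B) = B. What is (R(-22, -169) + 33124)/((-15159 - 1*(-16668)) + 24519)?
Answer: 10985/8676 ≈ 1.2661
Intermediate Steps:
(R(-22, -169) + 33124)/((-15159 - 1*(-16668)) + 24519) = (-169 + 33124)/((-15159 - 1*(-16668)) + 24519) = 32955/((-15159 + 16668) + 24519) = 32955/(1509 + 24519) = 32955/26028 = 32955*(1/26028) = 10985/8676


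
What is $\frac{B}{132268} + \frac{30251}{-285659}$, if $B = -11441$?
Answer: $- \frac{7269463887}{37783544612} \approx -0.1924$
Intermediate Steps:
$\frac{B}{132268} + \frac{30251}{-285659} = - \frac{11441}{132268} + \frac{30251}{-285659} = \left(-11441\right) \frac{1}{132268} + 30251 \left(- \frac{1}{285659}\right) = - \frac{11441}{132268} - \frac{30251}{285659} = - \frac{7269463887}{37783544612}$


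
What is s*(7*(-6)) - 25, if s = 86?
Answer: -3637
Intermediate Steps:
s*(7*(-6)) - 25 = 86*(7*(-6)) - 25 = 86*(-42) - 25 = -3612 - 25 = -3637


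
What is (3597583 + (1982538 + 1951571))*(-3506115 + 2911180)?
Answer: -4480867180020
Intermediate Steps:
(3597583 + (1982538 + 1951571))*(-3506115 + 2911180) = (3597583 + 3934109)*(-594935) = 7531692*(-594935) = -4480867180020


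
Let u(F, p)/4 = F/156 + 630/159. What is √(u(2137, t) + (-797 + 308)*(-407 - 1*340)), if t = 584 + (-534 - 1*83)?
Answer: √1560969424794/2067 ≈ 604.45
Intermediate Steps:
t = -33 (t = 584 + (-534 - 83) = 584 - 617 = -33)
u(F, p) = 840/53 + F/39 (u(F, p) = 4*(F/156 + 630/159) = 4*(F*(1/156) + 630*(1/159)) = 4*(F/156 + 210/53) = 4*(210/53 + F/156) = 840/53 + F/39)
√(u(2137, t) + (-797 + 308)*(-407 - 1*340)) = √((840/53 + (1/39)*2137) + (-797 + 308)*(-407 - 1*340)) = √((840/53 + 2137/39) - 489*(-407 - 340)) = √(146021/2067 - 489*(-747)) = √(146021/2067 + 365283) = √(755185982/2067) = √1560969424794/2067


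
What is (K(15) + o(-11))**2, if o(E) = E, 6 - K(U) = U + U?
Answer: 1225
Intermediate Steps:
K(U) = 6 - 2*U (K(U) = 6 - (U + U) = 6 - 2*U)
(K(15) + o(-11))**2 = ((6 - 2*15) - 11)**2 = ((6 - 30) - 11)**2 = (-24 - 11)**2 = (-35)**2 = 1225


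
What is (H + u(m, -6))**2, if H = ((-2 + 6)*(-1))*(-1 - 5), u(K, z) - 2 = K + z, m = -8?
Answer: 144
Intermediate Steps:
u(K, z) = 2 + K + z (u(K, z) = 2 + (K + z) = 2 + K + z)
H = 24 (H = (4*(-1))*(-6) = -4*(-6) = 24)
(H + u(m, -6))**2 = (24 + (2 - 8 - 6))**2 = (24 - 12)**2 = 12**2 = 144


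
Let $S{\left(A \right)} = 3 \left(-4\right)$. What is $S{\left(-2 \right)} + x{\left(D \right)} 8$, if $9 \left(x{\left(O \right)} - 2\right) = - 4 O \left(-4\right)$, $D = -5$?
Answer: $- \frac{604}{9} \approx -67.111$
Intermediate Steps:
$S{\left(A \right)} = -12$
$x{\left(O \right)} = 2 + \frac{16 O}{9}$ ($x{\left(O \right)} = 2 + \frac{- 4 O \left(-4\right)}{9} = 2 + \frac{16 O}{9}$)
$S{\left(-2 \right)} + x{\left(D \right)} 8 = -12 + \left(2 + \frac{16}{9} \left(-5\right)\right) 8 = -12 + \left(2 - \frac{80}{9}\right) 8 = -12 - \frac{496}{9} = - \frac{604}{9}$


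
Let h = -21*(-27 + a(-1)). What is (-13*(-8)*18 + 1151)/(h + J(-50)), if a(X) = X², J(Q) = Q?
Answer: 3023/496 ≈ 6.0948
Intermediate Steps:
h = 546 (h = -21*(-27 + (-1)²) = -21*(-27 + 1) = -21*(-26) = 546)
(-13*(-8)*18 + 1151)/(h + J(-50)) = (-13*(-8)*18 + 1151)/(546 - 50) = (104*18 + 1151)/496 = (1872 + 1151)*(1/496) = 3023*(1/496) = 3023/496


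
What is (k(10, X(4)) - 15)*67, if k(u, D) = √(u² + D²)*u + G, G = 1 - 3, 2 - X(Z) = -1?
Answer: -1139 + 670*√109 ≈ 5856.0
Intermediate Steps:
X(Z) = 3 (X(Z) = 2 - 1*(-1) = 2 + 1 = 3)
G = -2
k(u, D) = -2 + u*√(D² + u²) (k(u, D) = √(u² + D²)*u - 2 = √(D² + u²)*u - 2 = u*√(D² + u²) - 2 = -2 + u*√(D² + u²))
(k(10, X(4)) - 15)*67 = ((-2 + 10*√(3² + 10²)) - 15)*67 = ((-2 + 10*√(9 + 100)) - 15)*67 = ((-2 + 10*√109) - 15)*67 = (-17 + 10*√109)*67 = -1139 + 670*√109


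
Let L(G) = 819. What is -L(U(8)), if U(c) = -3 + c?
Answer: -819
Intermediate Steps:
-L(U(8)) = -1*819 = -819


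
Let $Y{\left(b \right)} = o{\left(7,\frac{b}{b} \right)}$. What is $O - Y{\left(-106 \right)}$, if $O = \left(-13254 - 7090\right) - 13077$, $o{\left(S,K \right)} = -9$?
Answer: $-33412$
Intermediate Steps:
$Y{\left(b \right)} = -9$
$O = -33421$ ($O = -20344 - 13077 = -33421$)
$O - Y{\left(-106 \right)} = -33421 - -9 = -33421 + 9 = -33412$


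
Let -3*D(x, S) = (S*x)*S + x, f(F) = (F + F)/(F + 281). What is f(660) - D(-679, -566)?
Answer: -204688577263/2823 ≈ -7.2508e+7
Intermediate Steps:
f(F) = 2*F/(281 + F) (f(F) = (2*F)/(281 + F) = 2*F/(281 + F))
D(x, S) = -x/3 - x*S²/3 (D(x, S) = -((S*x)*S + x)/3 = -(x*S² + x)/3 = -(x + x*S²)/3 = -x/3 - x*S²/3)
f(660) - D(-679, -566) = 2*660/(281 + 660) - (-1)*(-679)*(1 + (-566)²)/3 = 2*660/941 - (-1)*(-679)*(1 + 320356)/3 = 2*660*(1/941) - (-1)*(-679)*320357/3 = 1320/941 - 1*217522403/3 = 1320/941 - 217522403/3 = -204688577263/2823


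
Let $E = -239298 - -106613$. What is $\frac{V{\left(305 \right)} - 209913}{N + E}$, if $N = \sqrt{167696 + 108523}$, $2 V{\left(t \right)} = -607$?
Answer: $\frac{55785152605}{35210066012} + \frac{1261299 \sqrt{30691}}{35210066012} \approx 1.5906$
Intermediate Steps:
$V{\left(t \right)} = - \frac{607}{2}$ ($V{\left(t \right)} = \frac{1}{2} \left(-607\right) = - \frac{607}{2}$)
$N = 3 \sqrt{30691}$ ($N = \sqrt{276219} = 3 \sqrt{30691} \approx 525.57$)
$E = -132685$ ($E = -239298 + 106613 = -132685$)
$\frac{V{\left(305 \right)} - 209913}{N + E} = \frac{- \frac{607}{2} - 209913}{3 \sqrt{30691} - 132685} = \frac{- \frac{607}{2} - 209913}{-132685 + 3 \sqrt{30691}} = - \frac{420433}{2 \left(-132685 + 3 \sqrt{30691}\right)}$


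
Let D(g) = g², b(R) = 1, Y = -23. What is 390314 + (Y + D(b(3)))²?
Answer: 390798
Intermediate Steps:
390314 + (Y + D(b(3)))² = 390314 + (-23 + 1²)² = 390314 + (-23 + 1)² = 390314 + (-22)² = 390314 + 484 = 390798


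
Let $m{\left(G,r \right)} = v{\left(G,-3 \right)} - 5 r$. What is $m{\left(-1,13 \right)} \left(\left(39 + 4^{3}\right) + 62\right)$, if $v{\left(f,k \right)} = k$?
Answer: $-11220$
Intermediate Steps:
$m{\left(G,r \right)} = -3 - 5 r$
$m{\left(-1,13 \right)} \left(\left(39 + 4^{3}\right) + 62\right) = \left(-3 - 65\right) \left(\left(39 + 4^{3}\right) + 62\right) = \left(-3 - 65\right) \left(\left(39 + 64\right) + 62\right) = - 68 \left(103 + 62\right) = \left(-68\right) 165 = -11220$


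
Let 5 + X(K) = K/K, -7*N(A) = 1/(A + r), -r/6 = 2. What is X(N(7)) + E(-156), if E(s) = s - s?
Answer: -4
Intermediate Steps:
r = -12 (r = -6*2 = -12)
N(A) = -1/(7*(-12 + A)) (N(A) = -1/(7*(A - 12)) = -1/(7*(-12 + A)))
E(s) = 0
X(K) = -4 (X(K) = -5 + K/K = -5 + 1 = -4)
X(N(7)) + E(-156) = -4 + 0 = -4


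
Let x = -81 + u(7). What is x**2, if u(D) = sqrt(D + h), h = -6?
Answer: 6400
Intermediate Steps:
u(D) = sqrt(-6 + D) (u(D) = sqrt(D - 6) = sqrt(-6 + D))
x = -80 (x = -81 + sqrt(-6 + 7) = -81 + sqrt(1) = -81 + 1 = -80)
x**2 = (-80)**2 = 6400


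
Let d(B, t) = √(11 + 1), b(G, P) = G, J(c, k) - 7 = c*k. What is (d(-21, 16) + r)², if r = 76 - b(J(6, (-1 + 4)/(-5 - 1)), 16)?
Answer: 5196 + 288*√3 ≈ 5694.8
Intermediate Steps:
J(c, k) = 7 + c*k
d(B, t) = 2*√3 (d(B, t) = √12 = 2*√3)
r = 72 (r = 76 - (7 + 6*((-1 + 4)/(-5 - 1))) = 76 - (7 + 6*(3/(-6))) = 76 - (7 + 6*(3*(-⅙))) = 76 - (7 + 6*(-½)) = 76 - (7 - 3) = 76 - 1*4 = 76 - 4 = 72)
(d(-21, 16) + r)² = (2*√3 + 72)² = (72 + 2*√3)²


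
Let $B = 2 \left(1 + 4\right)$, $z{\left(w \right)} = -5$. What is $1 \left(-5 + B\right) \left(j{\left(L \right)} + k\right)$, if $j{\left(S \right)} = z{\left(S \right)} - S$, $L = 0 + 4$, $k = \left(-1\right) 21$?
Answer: $-150$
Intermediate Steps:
$B = 10$ ($B = 2 \cdot 5 = 10$)
$k = -21$
$L = 4$
$j{\left(S \right)} = -5 - S$
$1 \left(-5 + B\right) \left(j{\left(L \right)} + k\right) = 1 \left(-5 + 10\right) \left(\left(-5 - 4\right) - 21\right) = 1 \cdot 5 \left(\left(-5 - 4\right) - 21\right) = 5 \left(-9 - 21\right) = 5 \left(-30\right) = -150$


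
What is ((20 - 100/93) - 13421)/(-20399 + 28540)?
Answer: -1246393/757113 ≈ -1.6462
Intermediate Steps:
((20 - 100/93) - 13421)/(-20399 + 28540) = ((20 + (1/93)*(-100)) - 13421)/8141 = ((20 - 100/93) - 13421)*(1/8141) = (1760/93 - 13421)*(1/8141) = -1246393/93*1/8141 = -1246393/757113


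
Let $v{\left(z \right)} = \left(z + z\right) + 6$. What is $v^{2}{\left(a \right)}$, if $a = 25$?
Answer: $3136$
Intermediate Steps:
$v{\left(z \right)} = 6 + 2 z$ ($v{\left(z \right)} = 2 z + 6 = 6 + 2 z$)
$v^{2}{\left(a \right)} = \left(6 + 2 \cdot 25\right)^{2} = \left(6 + 50\right)^{2} = 56^{2} = 3136$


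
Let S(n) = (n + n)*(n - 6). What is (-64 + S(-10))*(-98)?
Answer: -25088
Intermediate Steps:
S(n) = 2*n*(-6 + n) (S(n) = (2*n)*(-6 + n) = 2*n*(-6 + n))
(-64 + S(-10))*(-98) = (-64 + 2*(-10)*(-6 - 10))*(-98) = (-64 + 2*(-10)*(-16))*(-98) = (-64 + 320)*(-98) = 256*(-98) = -25088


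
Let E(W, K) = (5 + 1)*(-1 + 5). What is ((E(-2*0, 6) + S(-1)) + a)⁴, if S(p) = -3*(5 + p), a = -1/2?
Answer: 279841/16 ≈ 17490.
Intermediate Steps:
a = -½ (a = -1*½ = -½ ≈ -0.50000)
E(W, K) = 24 (E(W, K) = 6*4 = 24)
S(p) = -15 - 3*p
((E(-2*0, 6) + S(-1)) + a)⁴ = ((24 + (-15 - 3*(-1))) - ½)⁴ = ((24 + (-15 + 3)) - ½)⁴ = ((24 - 12) - ½)⁴ = (12 - ½)⁴ = (23/2)⁴ = 279841/16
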